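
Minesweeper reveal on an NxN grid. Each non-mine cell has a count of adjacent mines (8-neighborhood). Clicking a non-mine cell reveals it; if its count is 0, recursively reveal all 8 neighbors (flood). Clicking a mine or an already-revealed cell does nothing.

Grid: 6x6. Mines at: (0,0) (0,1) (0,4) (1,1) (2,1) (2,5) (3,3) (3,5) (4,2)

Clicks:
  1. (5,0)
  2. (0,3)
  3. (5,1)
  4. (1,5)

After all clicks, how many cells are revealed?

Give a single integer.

Answer: 8

Derivation:
Click 1 (5,0) count=0: revealed 6 new [(3,0) (3,1) (4,0) (4,1) (5,0) (5,1)] -> total=6
Click 2 (0,3) count=1: revealed 1 new [(0,3)] -> total=7
Click 3 (5,1) count=1: revealed 0 new [(none)] -> total=7
Click 4 (1,5) count=2: revealed 1 new [(1,5)] -> total=8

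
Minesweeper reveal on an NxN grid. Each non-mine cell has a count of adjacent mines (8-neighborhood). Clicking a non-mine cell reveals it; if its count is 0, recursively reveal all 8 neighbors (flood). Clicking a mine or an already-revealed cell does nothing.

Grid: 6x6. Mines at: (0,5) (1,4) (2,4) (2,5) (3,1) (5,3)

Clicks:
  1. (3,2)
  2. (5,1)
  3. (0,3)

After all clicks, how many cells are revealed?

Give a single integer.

Answer: 8

Derivation:
Click 1 (3,2) count=1: revealed 1 new [(3,2)] -> total=1
Click 2 (5,1) count=0: revealed 6 new [(4,0) (4,1) (4,2) (5,0) (5,1) (5,2)] -> total=7
Click 3 (0,3) count=1: revealed 1 new [(0,3)] -> total=8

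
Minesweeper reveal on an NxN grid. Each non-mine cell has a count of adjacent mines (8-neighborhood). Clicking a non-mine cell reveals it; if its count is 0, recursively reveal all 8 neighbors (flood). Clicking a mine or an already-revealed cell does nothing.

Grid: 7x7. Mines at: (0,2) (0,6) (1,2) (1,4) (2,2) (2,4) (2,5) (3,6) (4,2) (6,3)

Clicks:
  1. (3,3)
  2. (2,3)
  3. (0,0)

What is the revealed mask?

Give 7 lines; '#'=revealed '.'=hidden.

Click 1 (3,3) count=3: revealed 1 new [(3,3)] -> total=1
Click 2 (2,3) count=4: revealed 1 new [(2,3)] -> total=2
Click 3 (0,0) count=0: revealed 16 new [(0,0) (0,1) (1,0) (1,1) (2,0) (2,1) (3,0) (3,1) (4,0) (4,1) (5,0) (5,1) (5,2) (6,0) (6,1) (6,2)] -> total=18

Answer: ##.....
##.....
##.#...
##.#...
##.....
###....
###....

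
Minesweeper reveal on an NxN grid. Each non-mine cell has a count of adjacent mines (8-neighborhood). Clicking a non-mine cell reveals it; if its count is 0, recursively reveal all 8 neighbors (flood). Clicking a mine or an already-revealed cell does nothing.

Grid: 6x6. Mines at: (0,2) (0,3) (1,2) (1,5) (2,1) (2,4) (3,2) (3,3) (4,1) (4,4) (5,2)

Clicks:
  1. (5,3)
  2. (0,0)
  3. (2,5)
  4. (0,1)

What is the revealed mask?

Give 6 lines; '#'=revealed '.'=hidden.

Answer: ##....
##....
.....#
......
......
...#..

Derivation:
Click 1 (5,3) count=2: revealed 1 new [(5,3)] -> total=1
Click 2 (0,0) count=0: revealed 4 new [(0,0) (0,1) (1,0) (1,1)] -> total=5
Click 3 (2,5) count=2: revealed 1 new [(2,5)] -> total=6
Click 4 (0,1) count=2: revealed 0 new [(none)] -> total=6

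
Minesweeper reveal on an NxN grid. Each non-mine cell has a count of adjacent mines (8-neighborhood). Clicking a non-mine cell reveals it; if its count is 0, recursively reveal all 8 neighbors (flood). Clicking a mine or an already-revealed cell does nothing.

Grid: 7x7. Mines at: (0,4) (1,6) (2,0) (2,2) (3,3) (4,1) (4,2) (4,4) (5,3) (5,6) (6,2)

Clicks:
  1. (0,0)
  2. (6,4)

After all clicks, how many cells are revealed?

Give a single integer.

Click 1 (0,0) count=0: revealed 8 new [(0,0) (0,1) (0,2) (0,3) (1,0) (1,1) (1,2) (1,3)] -> total=8
Click 2 (6,4) count=1: revealed 1 new [(6,4)] -> total=9

Answer: 9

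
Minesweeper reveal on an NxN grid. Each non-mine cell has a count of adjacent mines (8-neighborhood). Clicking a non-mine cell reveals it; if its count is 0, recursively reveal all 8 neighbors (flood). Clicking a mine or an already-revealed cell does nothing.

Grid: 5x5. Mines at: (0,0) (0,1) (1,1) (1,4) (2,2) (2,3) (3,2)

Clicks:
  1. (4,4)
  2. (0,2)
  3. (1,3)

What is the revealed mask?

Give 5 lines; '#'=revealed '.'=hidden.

Click 1 (4,4) count=0: revealed 4 new [(3,3) (3,4) (4,3) (4,4)] -> total=4
Click 2 (0,2) count=2: revealed 1 new [(0,2)] -> total=5
Click 3 (1,3) count=3: revealed 1 new [(1,3)] -> total=6

Answer: ..#..
...#.
.....
...##
...##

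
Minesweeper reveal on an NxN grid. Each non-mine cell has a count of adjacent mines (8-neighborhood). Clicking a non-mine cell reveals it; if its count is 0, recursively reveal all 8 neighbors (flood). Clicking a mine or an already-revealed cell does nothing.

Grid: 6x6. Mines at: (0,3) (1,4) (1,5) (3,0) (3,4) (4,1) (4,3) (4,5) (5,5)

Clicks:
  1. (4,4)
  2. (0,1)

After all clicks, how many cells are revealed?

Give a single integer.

Answer: 15

Derivation:
Click 1 (4,4) count=4: revealed 1 new [(4,4)] -> total=1
Click 2 (0,1) count=0: revealed 14 new [(0,0) (0,1) (0,2) (1,0) (1,1) (1,2) (1,3) (2,0) (2,1) (2,2) (2,3) (3,1) (3,2) (3,3)] -> total=15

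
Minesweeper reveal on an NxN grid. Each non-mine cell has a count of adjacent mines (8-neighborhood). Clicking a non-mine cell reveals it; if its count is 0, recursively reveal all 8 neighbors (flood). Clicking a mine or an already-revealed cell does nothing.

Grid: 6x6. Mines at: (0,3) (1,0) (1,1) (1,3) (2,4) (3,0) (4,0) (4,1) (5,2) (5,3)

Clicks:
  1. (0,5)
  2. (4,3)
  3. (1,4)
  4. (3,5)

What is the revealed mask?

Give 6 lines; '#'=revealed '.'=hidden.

Answer: ....##
....##
......
.....#
...#..
......

Derivation:
Click 1 (0,5) count=0: revealed 4 new [(0,4) (0,5) (1,4) (1,5)] -> total=4
Click 2 (4,3) count=2: revealed 1 new [(4,3)] -> total=5
Click 3 (1,4) count=3: revealed 0 new [(none)] -> total=5
Click 4 (3,5) count=1: revealed 1 new [(3,5)] -> total=6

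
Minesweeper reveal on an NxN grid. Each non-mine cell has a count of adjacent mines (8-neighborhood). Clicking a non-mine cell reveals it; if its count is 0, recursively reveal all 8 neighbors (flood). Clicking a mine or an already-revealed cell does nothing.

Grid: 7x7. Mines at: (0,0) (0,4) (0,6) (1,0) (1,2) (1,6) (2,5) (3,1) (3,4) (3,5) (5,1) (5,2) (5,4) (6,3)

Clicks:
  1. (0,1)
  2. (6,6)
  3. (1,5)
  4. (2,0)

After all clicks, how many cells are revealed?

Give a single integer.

Answer: 9

Derivation:
Click 1 (0,1) count=3: revealed 1 new [(0,1)] -> total=1
Click 2 (6,6) count=0: revealed 6 new [(4,5) (4,6) (5,5) (5,6) (6,5) (6,6)] -> total=7
Click 3 (1,5) count=4: revealed 1 new [(1,5)] -> total=8
Click 4 (2,0) count=2: revealed 1 new [(2,0)] -> total=9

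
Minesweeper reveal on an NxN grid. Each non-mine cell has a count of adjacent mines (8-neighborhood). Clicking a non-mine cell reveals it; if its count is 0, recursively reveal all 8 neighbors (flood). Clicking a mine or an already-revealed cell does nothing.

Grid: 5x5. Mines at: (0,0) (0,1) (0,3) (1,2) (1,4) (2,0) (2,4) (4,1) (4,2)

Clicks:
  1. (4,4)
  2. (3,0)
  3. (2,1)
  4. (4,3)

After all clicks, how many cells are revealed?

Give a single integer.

Answer: 6

Derivation:
Click 1 (4,4) count=0: revealed 4 new [(3,3) (3,4) (4,3) (4,4)] -> total=4
Click 2 (3,0) count=2: revealed 1 new [(3,0)] -> total=5
Click 3 (2,1) count=2: revealed 1 new [(2,1)] -> total=6
Click 4 (4,3) count=1: revealed 0 new [(none)] -> total=6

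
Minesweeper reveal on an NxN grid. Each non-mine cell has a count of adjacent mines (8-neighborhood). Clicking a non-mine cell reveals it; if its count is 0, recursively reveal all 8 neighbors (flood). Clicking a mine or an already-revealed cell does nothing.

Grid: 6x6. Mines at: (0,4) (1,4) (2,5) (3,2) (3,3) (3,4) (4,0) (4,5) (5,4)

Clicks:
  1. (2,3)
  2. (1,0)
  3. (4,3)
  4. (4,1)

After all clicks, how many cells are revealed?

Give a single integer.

Answer: 16

Derivation:
Click 1 (2,3) count=4: revealed 1 new [(2,3)] -> total=1
Click 2 (1,0) count=0: revealed 13 new [(0,0) (0,1) (0,2) (0,3) (1,0) (1,1) (1,2) (1,3) (2,0) (2,1) (2,2) (3,0) (3,1)] -> total=14
Click 3 (4,3) count=4: revealed 1 new [(4,3)] -> total=15
Click 4 (4,1) count=2: revealed 1 new [(4,1)] -> total=16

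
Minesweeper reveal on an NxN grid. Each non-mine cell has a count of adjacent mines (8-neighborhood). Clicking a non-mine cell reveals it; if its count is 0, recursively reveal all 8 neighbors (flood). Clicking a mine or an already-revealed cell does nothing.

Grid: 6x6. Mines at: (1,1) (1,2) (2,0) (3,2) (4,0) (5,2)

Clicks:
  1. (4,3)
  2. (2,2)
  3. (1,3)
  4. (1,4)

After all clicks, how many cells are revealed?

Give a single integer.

Click 1 (4,3) count=2: revealed 1 new [(4,3)] -> total=1
Click 2 (2,2) count=3: revealed 1 new [(2,2)] -> total=2
Click 3 (1,3) count=1: revealed 1 new [(1,3)] -> total=3
Click 4 (1,4) count=0: revealed 16 new [(0,3) (0,4) (0,5) (1,4) (1,5) (2,3) (2,4) (2,5) (3,3) (3,4) (3,5) (4,4) (4,5) (5,3) (5,4) (5,5)] -> total=19

Answer: 19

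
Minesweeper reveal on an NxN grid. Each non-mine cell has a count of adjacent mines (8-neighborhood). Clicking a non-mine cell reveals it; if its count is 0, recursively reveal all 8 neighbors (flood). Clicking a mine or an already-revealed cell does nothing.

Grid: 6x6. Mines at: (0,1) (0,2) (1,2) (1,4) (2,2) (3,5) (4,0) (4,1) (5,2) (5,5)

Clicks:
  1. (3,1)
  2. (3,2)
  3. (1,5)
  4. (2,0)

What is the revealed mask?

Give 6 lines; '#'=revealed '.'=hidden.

Click 1 (3,1) count=3: revealed 1 new [(3,1)] -> total=1
Click 2 (3,2) count=2: revealed 1 new [(3,2)] -> total=2
Click 3 (1,5) count=1: revealed 1 new [(1,5)] -> total=3
Click 4 (2,0) count=0: revealed 5 new [(1,0) (1,1) (2,0) (2,1) (3,0)] -> total=8

Answer: ......
##...#
##....
###...
......
......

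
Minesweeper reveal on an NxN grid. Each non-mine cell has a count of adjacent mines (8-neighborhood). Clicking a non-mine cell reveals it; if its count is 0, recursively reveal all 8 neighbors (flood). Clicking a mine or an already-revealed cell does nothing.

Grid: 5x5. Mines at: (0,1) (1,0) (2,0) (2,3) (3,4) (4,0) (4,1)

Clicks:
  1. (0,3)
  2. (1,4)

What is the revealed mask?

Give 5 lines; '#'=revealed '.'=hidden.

Answer: ..###
..###
.....
.....
.....

Derivation:
Click 1 (0,3) count=0: revealed 6 new [(0,2) (0,3) (0,4) (1,2) (1,3) (1,4)] -> total=6
Click 2 (1,4) count=1: revealed 0 new [(none)] -> total=6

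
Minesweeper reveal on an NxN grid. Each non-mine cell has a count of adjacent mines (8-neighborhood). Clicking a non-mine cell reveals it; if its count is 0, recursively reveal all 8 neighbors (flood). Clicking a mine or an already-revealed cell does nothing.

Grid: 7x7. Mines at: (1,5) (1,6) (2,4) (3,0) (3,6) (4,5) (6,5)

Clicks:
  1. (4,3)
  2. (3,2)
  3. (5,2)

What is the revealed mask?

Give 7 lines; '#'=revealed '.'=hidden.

Click 1 (4,3) count=0: revealed 33 new [(0,0) (0,1) (0,2) (0,3) (0,4) (1,0) (1,1) (1,2) (1,3) (1,4) (2,0) (2,1) (2,2) (2,3) (3,1) (3,2) (3,3) (3,4) (4,0) (4,1) (4,2) (4,3) (4,4) (5,0) (5,1) (5,2) (5,3) (5,4) (6,0) (6,1) (6,2) (6,3) (6,4)] -> total=33
Click 2 (3,2) count=0: revealed 0 new [(none)] -> total=33
Click 3 (5,2) count=0: revealed 0 new [(none)] -> total=33

Answer: #####..
#####..
####...
.####..
#####..
#####..
#####..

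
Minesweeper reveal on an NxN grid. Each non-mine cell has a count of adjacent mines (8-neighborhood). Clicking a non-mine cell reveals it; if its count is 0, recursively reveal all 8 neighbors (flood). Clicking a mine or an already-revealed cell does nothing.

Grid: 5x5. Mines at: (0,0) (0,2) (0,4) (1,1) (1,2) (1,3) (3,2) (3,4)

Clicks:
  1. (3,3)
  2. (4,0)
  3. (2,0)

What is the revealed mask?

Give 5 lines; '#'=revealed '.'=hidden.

Click 1 (3,3) count=2: revealed 1 new [(3,3)] -> total=1
Click 2 (4,0) count=0: revealed 6 new [(2,0) (2,1) (3,0) (3,1) (4,0) (4,1)] -> total=7
Click 3 (2,0) count=1: revealed 0 new [(none)] -> total=7

Answer: .....
.....
##...
##.#.
##...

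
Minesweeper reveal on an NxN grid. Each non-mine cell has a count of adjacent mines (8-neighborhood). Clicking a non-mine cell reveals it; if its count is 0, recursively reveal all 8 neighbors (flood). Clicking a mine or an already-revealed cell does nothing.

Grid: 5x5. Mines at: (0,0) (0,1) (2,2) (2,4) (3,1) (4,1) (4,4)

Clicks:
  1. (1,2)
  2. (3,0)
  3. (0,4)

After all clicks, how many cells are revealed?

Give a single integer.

Click 1 (1,2) count=2: revealed 1 new [(1,2)] -> total=1
Click 2 (3,0) count=2: revealed 1 new [(3,0)] -> total=2
Click 3 (0,4) count=0: revealed 5 new [(0,2) (0,3) (0,4) (1,3) (1,4)] -> total=7

Answer: 7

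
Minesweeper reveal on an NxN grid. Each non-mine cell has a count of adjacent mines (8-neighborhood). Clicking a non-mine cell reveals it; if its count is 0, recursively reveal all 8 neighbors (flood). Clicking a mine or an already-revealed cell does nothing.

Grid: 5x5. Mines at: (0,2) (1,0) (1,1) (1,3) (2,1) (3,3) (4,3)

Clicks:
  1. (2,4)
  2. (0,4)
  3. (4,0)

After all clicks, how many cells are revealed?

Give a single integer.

Answer: 8

Derivation:
Click 1 (2,4) count=2: revealed 1 new [(2,4)] -> total=1
Click 2 (0,4) count=1: revealed 1 new [(0,4)] -> total=2
Click 3 (4,0) count=0: revealed 6 new [(3,0) (3,1) (3,2) (4,0) (4,1) (4,2)] -> total=8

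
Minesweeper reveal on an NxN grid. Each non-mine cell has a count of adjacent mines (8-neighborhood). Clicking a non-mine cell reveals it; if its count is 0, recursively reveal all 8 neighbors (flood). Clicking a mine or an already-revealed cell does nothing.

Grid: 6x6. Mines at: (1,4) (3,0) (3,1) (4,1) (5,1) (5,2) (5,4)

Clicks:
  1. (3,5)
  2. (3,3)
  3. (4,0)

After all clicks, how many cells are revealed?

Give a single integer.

Answer: 13

Derivation:
Click 1 (3,5) count=0: revealed 12 new [(2,2) (2,3) (2,4) (2,5) (3,2) (3,3) (3,4) (3,5) (4,2) (4,3) (4,4) (4,5)] -> total=12
Click 2 (3,3) count=0: revealed 0 new [(none)] -> total=12
Click 3 (4,0) count=4: revealed 1 new [(4,0)] -> total=13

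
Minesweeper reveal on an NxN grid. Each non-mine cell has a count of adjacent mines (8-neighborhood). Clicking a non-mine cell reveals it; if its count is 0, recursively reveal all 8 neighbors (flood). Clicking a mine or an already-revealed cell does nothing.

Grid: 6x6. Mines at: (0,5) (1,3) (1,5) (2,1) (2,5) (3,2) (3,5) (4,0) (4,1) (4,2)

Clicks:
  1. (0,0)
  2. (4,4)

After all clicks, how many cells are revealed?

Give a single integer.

Answer: 7

Derivation:
Click 1 (0,0) count=0: revealed 6 new [(0,0) (0,1) (0,2) (1,0) (1,1) (1,2)] -> total=6
Click 2 (4,4) count=1: revealed 1 new [(4,4)] -> total=7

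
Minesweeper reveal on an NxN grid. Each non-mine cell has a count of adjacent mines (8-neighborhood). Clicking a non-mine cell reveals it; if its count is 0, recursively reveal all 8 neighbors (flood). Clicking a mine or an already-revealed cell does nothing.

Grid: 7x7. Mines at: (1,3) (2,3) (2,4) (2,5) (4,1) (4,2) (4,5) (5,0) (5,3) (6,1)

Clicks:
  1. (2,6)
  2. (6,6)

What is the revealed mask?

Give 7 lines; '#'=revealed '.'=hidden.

Answer: .......
.......
......#
.......
.......
....###
....###

Derivation:
Click 1 (2,6) count=1: revealed 1 new [(2,6)] -> total=1
Click 2 (6,6) count=0: revealed 6 new [(5,4) (5,5) (5,6) (6,4) (6,5) (6,6)] -> total=7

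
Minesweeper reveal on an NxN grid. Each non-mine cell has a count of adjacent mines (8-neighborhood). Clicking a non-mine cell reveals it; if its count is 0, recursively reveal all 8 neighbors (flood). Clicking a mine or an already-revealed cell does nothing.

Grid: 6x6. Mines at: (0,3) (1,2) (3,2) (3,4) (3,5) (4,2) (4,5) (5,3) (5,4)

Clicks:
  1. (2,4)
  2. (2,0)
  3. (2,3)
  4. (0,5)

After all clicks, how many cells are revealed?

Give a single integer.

Answer: 19

Derivation:
Click 1 (2,4) count=2: revealed 1 new [(2,4)] -> total=1
Click 2 (2,0) count=0: revealed 12 new [(0,0) (0,1) (1,0) (1,1) (2,0) (2,1) (3,0) (3,1) (4,0) (4,1) (5,0) (5,1)] -> total=13
Click 3 (2,3) count=3: revealed 1 new [(2,3)] -> total=14
Click 4 (0,5) count=0: revealed 5 new [(0,4) (0,5) (1,4) (1,5) (2,5)] -> total=19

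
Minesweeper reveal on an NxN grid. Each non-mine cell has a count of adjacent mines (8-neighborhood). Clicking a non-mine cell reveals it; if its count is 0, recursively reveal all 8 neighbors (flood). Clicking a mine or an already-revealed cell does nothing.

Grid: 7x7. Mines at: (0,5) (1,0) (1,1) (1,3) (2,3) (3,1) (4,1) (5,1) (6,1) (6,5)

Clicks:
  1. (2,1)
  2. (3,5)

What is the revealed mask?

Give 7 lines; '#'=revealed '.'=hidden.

Answer: .......
....###
.#..###
..#####
..#####
..#####
..###..

Derivation:
Click 1 (2,1) count=3: revealed 1 new [(2,1)] -> total=1
Click 2 (3,5) count=0: revealed 24 new [(1,4) (1,5) (1,6) (2,4) (2,5) (2,6) (3,2) (3,3) (3,4) (3,5) (3,6) (4,2) (4,3) (4,4) (4,5) (4,6) (5,2) (5,3) (5,4) (5,5) (5,6) (6,2) (6,3) (6,4)] -> total=25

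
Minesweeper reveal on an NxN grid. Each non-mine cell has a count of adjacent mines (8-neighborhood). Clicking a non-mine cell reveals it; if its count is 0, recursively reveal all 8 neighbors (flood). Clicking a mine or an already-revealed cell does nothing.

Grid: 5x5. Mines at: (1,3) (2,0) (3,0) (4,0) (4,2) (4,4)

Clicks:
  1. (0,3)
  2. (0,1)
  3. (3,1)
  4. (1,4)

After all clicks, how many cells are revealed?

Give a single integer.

Answer: 9

Derivation:
Click 1 (0,3) count=1: revealed 1 new [(0,3)] -> total=1
Click 2 (0,1) count=0: revealed 6 new [(0,0) (0,1) (0,2) (1,0) (1,1) (1,2)] -> total=7
Click 3 (3,1) count=4: revealed 1 new [(3,1)] -> total=8
Click 4 (1,4) count=1: revealed 1 new [(1,4)] -> total=9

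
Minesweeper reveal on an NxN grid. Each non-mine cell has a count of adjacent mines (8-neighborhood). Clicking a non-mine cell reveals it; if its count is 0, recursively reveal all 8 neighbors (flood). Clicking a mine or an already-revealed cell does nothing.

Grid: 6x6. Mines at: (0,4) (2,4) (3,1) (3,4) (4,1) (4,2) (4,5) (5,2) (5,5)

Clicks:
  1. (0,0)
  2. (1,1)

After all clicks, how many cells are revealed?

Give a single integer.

Answer: 12

Derivation:
Click 1 (0,0) count=0: revealed 12 new [(0,0) (0,1) (0,2) (0,3) (1,0) (1,1) (1,2) (1,3) (2,0) (2,1) (2,2) (2,3)] -> total=12
Click 2 (1,1) count=0: revealed 0 new [(none)] -> total=12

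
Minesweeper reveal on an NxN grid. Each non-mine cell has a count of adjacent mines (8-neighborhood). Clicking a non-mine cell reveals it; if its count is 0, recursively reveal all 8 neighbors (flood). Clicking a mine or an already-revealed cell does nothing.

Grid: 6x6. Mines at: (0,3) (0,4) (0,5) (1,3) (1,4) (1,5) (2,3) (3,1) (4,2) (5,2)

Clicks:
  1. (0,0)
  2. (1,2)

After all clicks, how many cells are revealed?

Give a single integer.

Click 1 (0,0) count=0: revealed 9 new [(0,0) (0,1) (0,2) (1,0) (1,1) (1,2) (2,0) (2,1) (2,2)] -> total=9
Click 2 (1,2) count=3: revealed 0 new [(none)] -> total=9

Answer: 9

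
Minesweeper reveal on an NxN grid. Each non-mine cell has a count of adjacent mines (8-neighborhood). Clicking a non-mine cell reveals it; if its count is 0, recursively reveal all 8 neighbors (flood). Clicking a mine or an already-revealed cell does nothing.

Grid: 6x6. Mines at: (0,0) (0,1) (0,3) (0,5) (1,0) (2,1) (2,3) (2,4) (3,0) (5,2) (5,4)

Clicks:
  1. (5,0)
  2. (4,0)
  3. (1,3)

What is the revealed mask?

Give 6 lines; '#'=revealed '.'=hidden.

Answer: ......
...#..
......
......
##....
##....

Derivation:
Click 1 (5,0) count=0: revealed 4 new [(4,0) (4,1) (5,0) (5,1)] -> total=4
Click 2 (4,0) count=1: revealed 0 new [(none)] -> total=4
Click 3 (1,3) count=3: revealed 1 new [(1,3)] -> total=5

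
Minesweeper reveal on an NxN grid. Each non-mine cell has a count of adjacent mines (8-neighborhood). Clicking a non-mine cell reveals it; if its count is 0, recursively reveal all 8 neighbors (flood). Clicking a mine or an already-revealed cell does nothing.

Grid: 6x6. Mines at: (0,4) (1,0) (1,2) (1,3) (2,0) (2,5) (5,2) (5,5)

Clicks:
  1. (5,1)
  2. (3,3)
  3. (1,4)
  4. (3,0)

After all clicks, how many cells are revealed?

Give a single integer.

Click 1 (5,1) count=1: revealed 1 new [(5,1)] -> total=1
Click 2 (3,3) count=0: revealed 12 new [(2,1) (2,2) (2,3) (2,4) (3,1) (3,2) (3,3) (3,4) (4,1) (4,2) (4,3) (4,4)] -> total=13
Click 3 (1,4) count=3: revealed 1 new [(1,4)] -> total=14
Click 4 (3,0) count=1: revealed 1 new [(3,0)] -> total=15

Answer: 15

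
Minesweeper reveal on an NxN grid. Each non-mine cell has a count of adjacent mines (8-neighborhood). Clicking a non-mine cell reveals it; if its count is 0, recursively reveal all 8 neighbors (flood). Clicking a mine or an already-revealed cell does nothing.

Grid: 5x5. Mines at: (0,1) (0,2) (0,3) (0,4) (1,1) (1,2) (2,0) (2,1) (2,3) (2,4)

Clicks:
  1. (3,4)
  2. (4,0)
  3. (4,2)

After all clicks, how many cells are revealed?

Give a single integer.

Click 1 (3,4) count=2: revealed 1 new [(3,4)] -> total=1
Click 2 (4,0) count=0: revealed 9 new [(3,0) (3,1) (3,2) (3,3) (4,0) (4,1) (4,2) (4,3) (4,4)] -> total=10
Click 3 (4,2) count=0: revealed 0 new [(none)] -> total=10

Answer: 10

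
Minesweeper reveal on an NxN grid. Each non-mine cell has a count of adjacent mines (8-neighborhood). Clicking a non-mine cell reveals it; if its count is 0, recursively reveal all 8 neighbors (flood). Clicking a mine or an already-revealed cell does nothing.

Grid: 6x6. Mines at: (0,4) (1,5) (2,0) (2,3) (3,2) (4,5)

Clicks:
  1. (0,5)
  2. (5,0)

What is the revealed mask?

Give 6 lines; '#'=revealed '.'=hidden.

Click 1 (0,5) count=2: revealed 1 new [(0,5)] -> total=1
Click 2 (5,0) count=0: revealed 12 new [(3,0) (3,1) (4,0) (4,1) (4,2) (4,3) (4,4) (5,0) (5,1) (5,2) (5,3) (5,4)] -> total=13

Answer: .....#
......
......
##....
#####.
#####.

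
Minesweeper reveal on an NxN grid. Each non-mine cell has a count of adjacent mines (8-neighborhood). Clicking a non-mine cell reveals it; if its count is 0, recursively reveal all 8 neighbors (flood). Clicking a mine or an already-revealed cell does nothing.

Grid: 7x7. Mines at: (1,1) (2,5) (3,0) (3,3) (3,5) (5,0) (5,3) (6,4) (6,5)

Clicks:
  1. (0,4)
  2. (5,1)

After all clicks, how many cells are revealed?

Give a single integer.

Answer: 14

Derivation:
Click 1 (0,4) count=0: revealed 13 new [(0,2) (0,3) (0,4) (0,5) (0,6) (1,2) (1,3) (1,4) (1,5) (1,6) (2,2) (2,3) (2,4)] -> total=13
Click 2 (5,1) count=1: revealed 1 new [(5,1)] -> total=14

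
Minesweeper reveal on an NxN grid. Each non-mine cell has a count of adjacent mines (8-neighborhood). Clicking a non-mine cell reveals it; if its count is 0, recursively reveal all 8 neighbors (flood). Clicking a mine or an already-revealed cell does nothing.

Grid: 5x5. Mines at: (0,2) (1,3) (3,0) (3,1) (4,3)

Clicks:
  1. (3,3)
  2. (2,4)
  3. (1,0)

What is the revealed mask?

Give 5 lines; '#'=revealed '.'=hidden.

Click 1 (3,3) count=1: revealed 1 new [(3,3)] -> total=1
Click 2 (2,4) count=1: revealed 1 new [(2,4)] -> total=2
Click 3 (1,0) count=0: revealed 6 new [(0,0) (0,1) (1,0) (1,1) (2,0) (2,1)] -> total=8

Answer: ##...
##...
##..#
...#.
.....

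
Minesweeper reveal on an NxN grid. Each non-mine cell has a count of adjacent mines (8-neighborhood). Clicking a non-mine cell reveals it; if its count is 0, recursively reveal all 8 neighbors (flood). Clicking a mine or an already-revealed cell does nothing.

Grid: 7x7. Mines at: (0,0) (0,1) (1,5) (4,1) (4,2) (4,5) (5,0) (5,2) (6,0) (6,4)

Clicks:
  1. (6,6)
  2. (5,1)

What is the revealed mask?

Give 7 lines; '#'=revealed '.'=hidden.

Click 1 (6,6) count=0: revealed 4 new [(5,5) (5,6) (6,5) (6,6)] -> total=4
Click 2 (5,1) count=5: revealed 1 new [(5,1)] -> total=5

Answer: .......
.......
.......
.......
.......
.#...##
.....##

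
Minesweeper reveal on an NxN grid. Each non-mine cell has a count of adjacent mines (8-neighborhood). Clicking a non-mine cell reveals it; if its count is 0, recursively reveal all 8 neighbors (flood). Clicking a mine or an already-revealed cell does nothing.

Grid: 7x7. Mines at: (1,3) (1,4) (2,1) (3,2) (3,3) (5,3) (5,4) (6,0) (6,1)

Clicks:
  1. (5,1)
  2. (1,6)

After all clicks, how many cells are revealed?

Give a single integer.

Click 1 (5,1) count=2: revealed 1 new [(5,1)] -> total=1
Click 2 (1,6) count=0: revealed 17 new [(0,5) (0,6) (1,5) (1,6) (2,4) (2,5) (2,6) (3,4) (3,5) (3,6) (4,4) (4,5) (4,6) (5,5) (5,6) (6,5) (6,6)] -> total=18

Answer: 18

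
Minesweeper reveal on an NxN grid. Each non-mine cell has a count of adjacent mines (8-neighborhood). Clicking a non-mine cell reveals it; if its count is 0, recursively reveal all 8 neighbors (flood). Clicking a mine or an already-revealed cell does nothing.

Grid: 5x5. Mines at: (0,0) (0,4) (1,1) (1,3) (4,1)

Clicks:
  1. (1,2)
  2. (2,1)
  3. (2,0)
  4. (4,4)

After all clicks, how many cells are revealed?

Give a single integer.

Answer: 12

Derivation:
Click 1 (1,2) count=2: revealed 1 new [(1,2)] -> total=1
Click 2 (2,1) count=1: revealed 1 new [(2,1)] -> total=2
Click 3 (2,0) count=1: revealed 1 new [(2,0)] -> total=3
Click 4 (4,4) count=0: revealed 9 new [(2,2) (2,3) (2,4) (3,2) (3,3) (3,4) (4,2) (4,3) (4,4)] -> total=12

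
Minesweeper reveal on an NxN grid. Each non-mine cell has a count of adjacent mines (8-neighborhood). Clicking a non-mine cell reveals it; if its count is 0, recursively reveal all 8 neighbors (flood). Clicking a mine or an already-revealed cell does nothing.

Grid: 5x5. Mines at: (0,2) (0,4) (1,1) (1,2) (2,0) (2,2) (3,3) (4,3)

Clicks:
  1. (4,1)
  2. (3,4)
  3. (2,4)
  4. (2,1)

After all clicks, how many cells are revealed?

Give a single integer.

Click 1 (4,1) count=0: revealed 6 new [(3,0) (3,1) (3,2) (4,0) (4,1) (4,2)] -> total=6
Click 2 (3,4) count=2: revealed 1 new [(3,4)] -> total=7
Click 3 (2,4) count=1: revealed 1 new [(2,4)] -> total=8
Click 4 (2,1) count=4: revealed 1 new [(2,1)] -> total=9

Answer: 9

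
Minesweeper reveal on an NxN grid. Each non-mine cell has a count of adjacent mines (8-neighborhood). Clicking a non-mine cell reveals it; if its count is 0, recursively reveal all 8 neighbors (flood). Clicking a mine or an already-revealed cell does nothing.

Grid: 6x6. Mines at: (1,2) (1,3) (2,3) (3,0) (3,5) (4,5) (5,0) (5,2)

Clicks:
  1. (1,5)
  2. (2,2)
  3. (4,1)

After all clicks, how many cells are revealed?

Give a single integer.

Answer: 8

Derivation:
Click 1 (1,5) count=0: revealed 6 new [(0,4) (0,5) (1,4) (1,5) (2,4) (2,5)] -> total=6
Click 2 (2,2) count=3: revealed 1 new [(2,2)] -> total=7
Click 3 (4,1) count=3: revealed 1 new [(4,1)] -> total=8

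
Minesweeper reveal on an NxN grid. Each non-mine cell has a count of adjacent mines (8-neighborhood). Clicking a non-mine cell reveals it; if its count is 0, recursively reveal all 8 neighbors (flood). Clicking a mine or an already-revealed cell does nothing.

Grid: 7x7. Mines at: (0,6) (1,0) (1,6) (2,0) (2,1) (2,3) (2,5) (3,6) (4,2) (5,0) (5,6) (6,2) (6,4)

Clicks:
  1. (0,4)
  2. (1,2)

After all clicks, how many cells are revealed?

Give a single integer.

Click 1 (0,4) count=0: revealed 10 new [(0,1) (0,2) (0,3) (0,4) (0,5) (1,1) (1,2) (1,3) (1,4) (1,5)] -> total=10
Click 2 (1,2) count=2: revealed 0 new [(none)] -> total=10

Answer: 10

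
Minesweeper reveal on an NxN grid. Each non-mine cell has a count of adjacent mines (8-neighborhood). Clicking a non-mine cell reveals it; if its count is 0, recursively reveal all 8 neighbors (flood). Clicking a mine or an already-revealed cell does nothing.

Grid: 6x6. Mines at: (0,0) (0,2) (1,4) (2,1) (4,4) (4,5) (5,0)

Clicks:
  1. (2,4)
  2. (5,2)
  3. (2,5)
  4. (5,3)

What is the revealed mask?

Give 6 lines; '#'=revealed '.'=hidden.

Answer: ......
......
....##
.###..
.###..
.###..

Derivation:
Click 1 (2,4) count=1: revealed 1 new [(2,4)] -> total=1
Click 2 (5,2) count=0: revealed 9 new [(3,1) (3,2) (3,3) (4,1) (4,2) (4,3) (5,1) (5,2) (5,3)] -> total=10
Click 3 (2,5) count=1: revealed 1 new [(2,5)] -> total=11
Click 4 (5,3) count=1: revealed 0 new [(none)] -> total=11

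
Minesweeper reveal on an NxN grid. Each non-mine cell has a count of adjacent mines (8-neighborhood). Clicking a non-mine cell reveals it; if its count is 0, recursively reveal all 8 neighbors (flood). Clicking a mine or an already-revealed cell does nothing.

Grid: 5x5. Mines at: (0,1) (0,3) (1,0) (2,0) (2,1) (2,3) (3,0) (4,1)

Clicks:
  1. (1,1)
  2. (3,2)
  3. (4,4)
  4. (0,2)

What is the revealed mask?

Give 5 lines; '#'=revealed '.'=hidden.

Click 1 (1,1) count=4: revealed 1 new [(1,1)] -> total=1
Click 2 (3,2) count=3: revealed 1 new [(3,2)] -> total=2
Click 3 (4,4) count=0: revealed 5 new [(3,3) (3,4) (4,2) (4,3) (4,4)] -> total=7
Click 4 (0,2) count=2: revealed 1 new [(0,2)] -> total=8

Answer: ..#..
.#...
.....
..###
..###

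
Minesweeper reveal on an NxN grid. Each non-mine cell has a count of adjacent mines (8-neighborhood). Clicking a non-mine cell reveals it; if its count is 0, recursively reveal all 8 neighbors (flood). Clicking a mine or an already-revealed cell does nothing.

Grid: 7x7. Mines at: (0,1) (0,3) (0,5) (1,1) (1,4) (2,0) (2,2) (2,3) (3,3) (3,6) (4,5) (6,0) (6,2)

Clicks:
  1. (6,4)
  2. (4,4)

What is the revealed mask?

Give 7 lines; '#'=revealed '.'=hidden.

Click 1 (6,4) count=0: revealed 8 new [(5,3) (5,4) (5,5) (5,6) (6,3) (6,4) (6,5) (6,6)] -> total=8
Click 2 (4,4) count=2: revealed 1 new [(4,4)] -> total=9

Answer: .......
.......
.......
.......
....#..
...####
...####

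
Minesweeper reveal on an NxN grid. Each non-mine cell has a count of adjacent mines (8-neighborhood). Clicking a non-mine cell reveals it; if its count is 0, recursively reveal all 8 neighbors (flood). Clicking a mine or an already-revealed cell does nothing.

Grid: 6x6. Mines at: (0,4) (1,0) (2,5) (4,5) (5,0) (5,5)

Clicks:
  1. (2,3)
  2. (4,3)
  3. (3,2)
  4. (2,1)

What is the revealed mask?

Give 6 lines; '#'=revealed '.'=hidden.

Answer: .###..
.####.
#####.
#####.
#####.
.####.

Derivation:
Click 1 (2,3) count=0: revealed 26 new [(0,1) (0,2) (0,3) (1,1) (1,2) (1,3) (1,4) (2,0) (2,1) (2,2) (2,3) (2,4) (3,0) (3,1) (3,2) (3,3) (3,4) (4,0) (4,1) (4,2) (4,3) (4,4) (5,1) (5,2) (5,3) (5,4)] -> total=26
Click 2 (4,3) count=0: revealed 0 new [(none)] -> total=26
Click 3 (3,2) count=0: revealed 0 new [(none)] -> total=26
Click 4 (2,1) count=1: revealed 0 new [(none)] -> total=26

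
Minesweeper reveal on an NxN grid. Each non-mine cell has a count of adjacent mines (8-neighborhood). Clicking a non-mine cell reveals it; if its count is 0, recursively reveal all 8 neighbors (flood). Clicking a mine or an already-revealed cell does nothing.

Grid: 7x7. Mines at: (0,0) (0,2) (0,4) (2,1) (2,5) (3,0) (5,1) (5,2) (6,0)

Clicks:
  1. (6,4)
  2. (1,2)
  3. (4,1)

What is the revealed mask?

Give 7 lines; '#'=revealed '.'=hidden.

Click 1 (6,4) count=0: revealed 24 new [(1,2) (1,3) (1,4) (2,2) (2,3) (2,4) (3,2) (3,3) (3,4) (3,5) (3,6) (4,2) (4,3) (4,4) (4,5) (4,6) (5,3) (5,4) (5,5) (5,6) (6,3) (6,4) (6,5) (6,6)] -> total=24
Click 2 (1,2) count=2: revealed 0 new [(none)] -> total=24
Click 3 (4,1) count=3: revealed 1 new [(4,1)] -> total=25

Answer: .......
..###..
..###..
..#####
.######
...####
...####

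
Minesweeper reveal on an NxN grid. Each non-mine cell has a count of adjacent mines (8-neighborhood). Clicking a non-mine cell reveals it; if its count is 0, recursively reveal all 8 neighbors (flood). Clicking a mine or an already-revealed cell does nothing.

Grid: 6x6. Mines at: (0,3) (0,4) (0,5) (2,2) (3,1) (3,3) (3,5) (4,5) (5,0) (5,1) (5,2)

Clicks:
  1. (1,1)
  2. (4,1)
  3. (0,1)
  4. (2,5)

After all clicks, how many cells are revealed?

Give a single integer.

Click 1 (1,1) count=1: revealed 1 new [(1,1)] -> total=1
Click 2 (4,1) count=4: revealed 1 new [(4,1)] -> total=2
Click 3 (0,1) count=0: revealed 7 new [(0,0) (0,1) (0,2) (1,0) (1,2) (2,0) (2,1)] -> total=9
Click 4 (2,5) count=1: revealed 1 new [(2,5)] -> total=10

Answer: 10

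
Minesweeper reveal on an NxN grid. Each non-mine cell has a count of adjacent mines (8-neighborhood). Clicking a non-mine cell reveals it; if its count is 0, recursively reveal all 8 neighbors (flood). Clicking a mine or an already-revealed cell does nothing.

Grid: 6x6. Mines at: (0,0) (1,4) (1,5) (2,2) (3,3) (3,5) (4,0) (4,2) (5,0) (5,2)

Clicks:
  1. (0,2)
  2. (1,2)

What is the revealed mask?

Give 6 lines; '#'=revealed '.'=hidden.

Answer: .###..
.###..
......
......
......
......

Derivation:
Click 1 (0,2) count=0: revealed 6 new [(0,1) (0,2) (0,3) (1,1) (1,2) (1,3)] -> total=6
Click 2 (1,2) count=1: revealed 0 new [(none)] -> total=6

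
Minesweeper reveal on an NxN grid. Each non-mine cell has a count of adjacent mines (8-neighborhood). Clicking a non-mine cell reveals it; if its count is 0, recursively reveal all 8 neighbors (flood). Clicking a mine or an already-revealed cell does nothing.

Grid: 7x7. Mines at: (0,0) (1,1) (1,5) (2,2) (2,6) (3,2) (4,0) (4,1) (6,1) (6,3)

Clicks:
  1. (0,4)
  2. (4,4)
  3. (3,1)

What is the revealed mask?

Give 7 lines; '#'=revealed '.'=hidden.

Answer: ....#..
.......
...###.
.#.####
...####
...####
....###

Derivation:
Click 1 (0,4) count=1: revealed 1 new [(0,4)] -> total=1
Click 2 (4,4) count=0: revealed 18 new [(2,3) (2,4) (2,5) (3,3) (3,4) (3,5) (3,6) (4,3) (4,4) (4,5) (4,6) (5,3) (5,4) (5,5) (5,6) (6,4) (6,5) (6,6)] -> total=19
Click 3 (3,1) count=4: revealed 1 new [(3,1)] -> total=20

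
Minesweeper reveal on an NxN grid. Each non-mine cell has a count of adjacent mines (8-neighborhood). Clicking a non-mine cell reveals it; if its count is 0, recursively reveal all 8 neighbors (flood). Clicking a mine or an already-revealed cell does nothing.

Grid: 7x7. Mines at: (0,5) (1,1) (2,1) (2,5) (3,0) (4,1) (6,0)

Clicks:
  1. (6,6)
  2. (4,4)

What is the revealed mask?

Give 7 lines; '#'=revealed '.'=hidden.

Answer: ..###..
..###..
..###..
..#####
..#####
.######
.######

Derivation:
Click 1 (6,6) count=0: revealed 31 new [(0,2) (0,3) (0,4) (1,2) (1,3) (1,4) (2,2) (2,3) (2,4) (3,2) (3,3) (3,4) (3,5) (3,6) (4,2) (4,3) (4,4) (4,5) (4,6) (5,1) (5,2) (5,3) (5,4) (5,5) (5,6) (6,1) (6,2) (6,3) (6,4) (6,5) (6,6)] -> total=31
Click 2 (4,4) count=0: revealed 0 new [(none)] -> total=31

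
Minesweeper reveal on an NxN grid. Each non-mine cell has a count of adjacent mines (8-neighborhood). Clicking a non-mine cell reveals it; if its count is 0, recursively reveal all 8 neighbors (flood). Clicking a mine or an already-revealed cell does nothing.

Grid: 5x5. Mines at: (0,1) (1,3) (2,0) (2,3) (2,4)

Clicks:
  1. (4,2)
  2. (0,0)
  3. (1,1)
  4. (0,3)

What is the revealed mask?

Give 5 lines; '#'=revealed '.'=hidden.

Answer: #..#.
.#...
.....
#####
#####

Derivation:
Click 1 (4,2) count=0: revealed 10 new [(3,0) (3,1) (3,2) (3,3) (3,4) (4,0) (4,1) (4,2) (4,3) (4,4)] -> total=10
Click 2 (0,0) count=1: revealed 1 new [(0,0)] -> total=11
Click 3 (1,1) count=2: revealed 1 new [(1,1)] -> total=12
Click 4 (0,3) count=1: revealed 1 new [(0,3)] -> total=13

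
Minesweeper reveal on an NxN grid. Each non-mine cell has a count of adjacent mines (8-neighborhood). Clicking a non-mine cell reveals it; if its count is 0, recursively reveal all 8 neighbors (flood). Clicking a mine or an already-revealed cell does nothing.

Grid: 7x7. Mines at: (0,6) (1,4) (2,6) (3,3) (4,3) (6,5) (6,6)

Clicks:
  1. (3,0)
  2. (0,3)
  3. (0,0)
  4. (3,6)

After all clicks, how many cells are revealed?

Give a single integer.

Click 1 (3,0) count=0: revealed 28 new [(0,0) (0,1) (0,2) (0,3) (1,0) (1,1) (1,2) (1,3) (2,0) (2,1) (2,2) (2,3) (3,0) (3,1) (3,2) (4,0) (4,1) (4,2) (5,0) (5,1) (5,2) (5,3) (5,4) (6,0) (6,1) (6,2) (6,3) (6,4)] -> total=28
Click 2 (0,3) count=1: revealed 0 new [(none)] -> total=28
Click 3 (0,0) count=0: revealed 0 new [(none)] -> total=28
Click 4 (3,6) count=1: revealed 1 new [(3,6)] -> total=29

Answer: 29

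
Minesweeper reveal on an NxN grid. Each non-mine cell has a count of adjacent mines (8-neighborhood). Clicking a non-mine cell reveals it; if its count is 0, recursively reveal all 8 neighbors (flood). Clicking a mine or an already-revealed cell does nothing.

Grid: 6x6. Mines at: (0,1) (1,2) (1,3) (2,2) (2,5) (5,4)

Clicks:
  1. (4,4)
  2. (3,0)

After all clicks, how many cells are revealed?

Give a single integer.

Click 1 (4,4) count=1: revealed 1 new [(4,4)] -> total=1
Click 2 (3,0) count=0: revealed 16 new [(1,0) (1,1) (2,0) (2,1) (3,0) (3,1) (3,2) (3,3) (4,0) (4,1) (4,2) (4,3) (5,0) (5,1) (5,2) (5,3)] -> total=17

Answer: 17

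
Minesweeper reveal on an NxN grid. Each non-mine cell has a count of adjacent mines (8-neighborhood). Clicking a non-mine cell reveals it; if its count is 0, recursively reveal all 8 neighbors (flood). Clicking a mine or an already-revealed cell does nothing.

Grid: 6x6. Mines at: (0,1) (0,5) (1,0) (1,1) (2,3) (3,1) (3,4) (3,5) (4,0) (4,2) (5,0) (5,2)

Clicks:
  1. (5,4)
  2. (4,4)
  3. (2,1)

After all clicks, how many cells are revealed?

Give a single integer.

Answer: 7

Derivation:
Click 1 (5,4) count=0: revealed 6 new [(4,3) (4,4) (4,5) (5,3) (5,4) (5,5)] -> total=6
Click 2 (4,4) count=2: revealed 0 new [(none)] -> total=6
Click 3 (2,1) count=3: revealed 1 new [(2,1)] -> total=7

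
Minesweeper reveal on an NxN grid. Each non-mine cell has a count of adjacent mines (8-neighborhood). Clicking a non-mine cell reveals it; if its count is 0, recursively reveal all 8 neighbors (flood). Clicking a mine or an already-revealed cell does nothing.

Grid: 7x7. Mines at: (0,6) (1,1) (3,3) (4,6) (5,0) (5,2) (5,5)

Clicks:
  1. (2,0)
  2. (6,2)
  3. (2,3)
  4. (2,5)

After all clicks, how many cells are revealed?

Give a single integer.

Click 1 (2,0) count=1: revealed 1 new [(2,0)] -> total=1
Click 2 (6,2) count=1: revealed 1 new [(6,2)] -> total=2
Click 3 (2,3) count=1: revealed 1 new [(2,3)] -> total=3
Click 4 (2,5) count=0: revealed 16 new [(0,2) (0,3) (0,4) (0,5) (1,2) (1,3) (1,4) (1,5) (1,6) (2,2) (2,4) (2,5) (2,6) (3,4) (3,5) (3,6)] -> total=19

Answer: 19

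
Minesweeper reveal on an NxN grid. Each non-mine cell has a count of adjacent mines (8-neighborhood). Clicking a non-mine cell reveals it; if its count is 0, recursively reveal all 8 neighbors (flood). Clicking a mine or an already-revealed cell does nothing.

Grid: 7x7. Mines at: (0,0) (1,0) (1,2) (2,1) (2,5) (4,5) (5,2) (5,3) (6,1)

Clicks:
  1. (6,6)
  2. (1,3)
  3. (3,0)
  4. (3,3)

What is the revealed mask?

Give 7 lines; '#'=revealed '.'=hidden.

Answer: .......
...#...
..###..
#.###..
..###..
....###
....###

Derivation:
Click 1 (6,6) count=0: revealed 6 new [(5,4) (5,5) (5,6) (6,4) (6,5) (6,6)] -> total=6
Click 2 (1,3) count=1: revealed 1 new [(1,3)] -> total=7
Click 3 (3,0) count=1: revealed 1 new [(3,0)] -> total=8
Click 4 (3,3) count=0: revealed 9 new [(2,2) (2,3) (2,4) (3,2) (3,3) (3,4) (4,2) (4,3) (4,4)] -> total=17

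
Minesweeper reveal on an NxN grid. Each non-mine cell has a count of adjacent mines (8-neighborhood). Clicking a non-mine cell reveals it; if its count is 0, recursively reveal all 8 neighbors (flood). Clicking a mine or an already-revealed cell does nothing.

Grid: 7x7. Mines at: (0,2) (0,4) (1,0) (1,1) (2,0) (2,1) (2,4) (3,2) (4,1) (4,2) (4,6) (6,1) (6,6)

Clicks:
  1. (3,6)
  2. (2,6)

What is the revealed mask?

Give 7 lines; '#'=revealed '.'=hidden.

Click 1 (3,6) count=1: revealed 1 new [(3,6)] -> total=1
Click 2 (2,6) count=0: revealed 7 new [(0,5) (0,6) (1,5) (1,6) (2,5) (2,6) (3,5)] -> total=8

Answer: .....##
.....##
.....##
.....##
.......
.......
.......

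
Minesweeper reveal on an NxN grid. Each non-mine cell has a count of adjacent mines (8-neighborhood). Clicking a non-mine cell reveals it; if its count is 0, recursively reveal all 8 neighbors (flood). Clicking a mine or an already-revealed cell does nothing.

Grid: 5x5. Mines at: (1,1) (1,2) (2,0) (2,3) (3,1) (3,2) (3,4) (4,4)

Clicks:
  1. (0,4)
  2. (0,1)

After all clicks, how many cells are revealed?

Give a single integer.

Answer: 5

Derivation:
Click 1 (0,4) count=0: revealed 4 new [(0,3) (0,4) (1,3) (1,4)] -> total=4
Click 2 (0,1) count=2: revealed 1 new [(0,1)] -> total=5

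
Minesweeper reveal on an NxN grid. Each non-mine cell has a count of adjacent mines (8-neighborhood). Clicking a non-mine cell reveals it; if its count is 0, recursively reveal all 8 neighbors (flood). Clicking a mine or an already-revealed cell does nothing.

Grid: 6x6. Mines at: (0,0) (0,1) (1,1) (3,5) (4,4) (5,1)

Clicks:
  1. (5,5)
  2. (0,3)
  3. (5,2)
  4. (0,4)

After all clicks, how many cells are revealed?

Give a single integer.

Answer: 25

Derivation:
Click 1 (5,5) count=1: revealed 1 new [(5,5)] -> total=1
Click 2 (0,3) count=0: revealed 23 new [(0,2) (0,3) (0,4) (0,5) (1,2) (1,3) (1,4) (1,5) (2,0) (2,1) (2,2) (2,3) (2,4) (2,5) (3,0) (3,1) (3,2) (3,3) (3,4) (4,0) (4,1) (4,2) (4,3)] -> total=24
Click 3 (5,2) count=1: revealed 1 new [(5,2)] -> total=25
Click 4 (0,4) count=0: revealed 0 new [(none)] -> total=25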